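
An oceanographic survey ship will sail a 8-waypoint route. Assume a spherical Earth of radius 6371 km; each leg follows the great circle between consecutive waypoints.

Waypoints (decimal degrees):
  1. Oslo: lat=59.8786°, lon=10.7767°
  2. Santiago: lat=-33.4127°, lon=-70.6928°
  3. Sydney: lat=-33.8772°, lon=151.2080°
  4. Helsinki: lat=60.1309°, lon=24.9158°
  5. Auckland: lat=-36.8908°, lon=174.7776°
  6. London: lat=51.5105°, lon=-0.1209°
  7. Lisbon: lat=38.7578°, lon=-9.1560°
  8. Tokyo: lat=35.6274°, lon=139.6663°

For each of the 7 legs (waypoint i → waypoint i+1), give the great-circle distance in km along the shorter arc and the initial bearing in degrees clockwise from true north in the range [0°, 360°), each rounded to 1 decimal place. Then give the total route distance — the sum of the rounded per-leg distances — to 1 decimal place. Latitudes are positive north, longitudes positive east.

Leg 1: dist=12728.2 km, bearing=245.1°
Leg 2: dist=11348.1 km, bearing=214.5°
Leg 3: dist=15203.5 km, bearing=324.2°
Leg 4: dist=16666.4 km, bearing=53.2°
Leg 5: dist=18340.4 km, bearing=347.7°
Leg 6: dist=1582.5 km, bearing=209.9°
Leg 7: dist=11145.2 km, bearing=25.3°
Total: 87014.3 km

Leg 1: φ1=1.0450787, φ2=-0.5831616, Δφ=-1.6282403, Δλ=-1.4219110 rad; a=sin²(Δφ/2)+cosφ1·cosφ2·sin²(Δλ/2)=0.7070845712; c=2·atan2(√a, √(1-a))=1.997826110; dist=6371·c=12728.150 ≈ 12728.2 km; running total=12728.2 km
Leg 1 bearing: y=sinΔλ·cosφ2=-0.82549129, x=cosφ1·sinφ2-sinφ1·cosφ2·cosΔλ=-0.38344238; θ=atan2(y, x)=-114.9150° <0 so +360° → 245.0850° ≈ 245.1°
Leg 2: φ1=-0.5831616, φ2=-0.5912687, Δφ=-0.0081071, Δλ=3.8728996 rad; a=sin²(Δφ/2)+cosφ1·cosφ2·sin²(Δλ/2)=0.6044327612; c=2·atan2(√a, √(1-a))=1.781211079; dist=6371·c=11348.096 ≈ 11348.1 km; running total=24076.3 km
Leg 2 bearing: y=sinΔλ·cosφ2=-0.55446603, x=cosφ1·sinφ2-sinφ1·cosφ2·cosΔλ=-0.80556974; θ=atan2(y, x)=-145.4607° <0 so +360° → 214.5393° ≈ 214.5°
Leg 3: φ1=-0.5912687, φ2=1.0494822, Δφ=1.6407509, Δλ=-2.2042147 rad; a=sin²(Δφ/2)+cosφ1·cosφ2·sin²(Δλ/2)=0.8640535690; c=2·atan2(√a, √(1-a))=2.386352778; dist=6371·c=15203.454 ≈ 15203.5 km; running total=39279.8 km
Leg 3 bearing: y=sinΔλ·cosφ2=-0.40140865, x=cosφ1·sinφ2-sinφ1·cosφ2·cosΔλ=0.55563575; θ=atan2(y, x)=-35.8455° <0 so +360° → 324.1545° ≈ 324.2°
Leg 4: φ1=1.0494822, φ2=-0.6438659, Δφ=-1.6933481, Δλ=2.6155818 rad; a=sin²(Δφ/2)+cosφ1·cosφ2·sin²(Δλ/2)=0.9325075016; c=2·atan2(√a, √(1-a))=2.615976599; dist=6371·c=16666.387 ≈ 16666.4 km; running total=55946.2 km
Leg 4 bearing: y=sinΔλ·cosφ2=0.40156002, x=cosφ1·sinφ2-sinφ1·cosφ2·cosΔλ=0.30082984; θ=atan2(y, x)=53.1612° ≈ 53.2°
Leg 5: φ1=-0.6438659, φ2=0.8990278, Δφ=1.5428937, Δλ=-3.0525547 rad; a=sin²(Δφ/2)+cosφ1·cosφ2·sin²(Δλ/2)=0.9828253418; c=2·atan2(√a, √(1-a))=2.878732297; dist=6371·c=18340.403 ≈ 18340.4 km; running total=74286.6 km
Leg 5 bearing: y=sinΔλ·cosφ2=-0.05534148, x=cosφ1·sinφ2-sinφ1·cosφ2·cosΔλ=0.25388202; θ=atan2(y, x)=-12.2970° <0 so +360° → 347.7030° ≈ 347.7°
Leg 6: φ1=0.8990278, φ2=0.6764512, Δφ=-0.2225766, Δλ=-0.1576922 rad; a=sin²(Δφ/2)+cosφ1·cosφ2·sin²(Δλ/2)=0.0153449161; c=2·atan2(√a, √(1-a))=0.248387227; dist=6371·c=1582.475 ≈ 1582.5 km; running total=75869.1 km
Leg 6 bearing: y=sinΔλ·cosφ2=-0.12245929, x=cosφ1·sinφ2-sinφ1·cosφ2·cosΔλ=-0.21317017; θ=atan2(y, x)=-150.1240° <0 so +360° → 209.8760° ≈ 209.9°
Leg 7: φ1=0.6764512, φ2=0.6218154, Δφ=-0.0546358, Δλ=2.5974391 rad; a=sin²(Δφ/2)+cosφ1·cosφ2·sin²(Δλ/2)=0.5888103493; c=2·atan2(√a, √(1-a))=1.749364502; dist=6371·c=11145.201 ≈ 11145.2 km; running total=87014.3 km
Leg 7 bearing: y=sinΔλ·cosφ2=0.42079326, x=cosφ1·sinφ2-sinφ1·cosφ2·cosΔλ=0.88959761; θ=atan2(y, x)=25.3149° ≈ 25.3°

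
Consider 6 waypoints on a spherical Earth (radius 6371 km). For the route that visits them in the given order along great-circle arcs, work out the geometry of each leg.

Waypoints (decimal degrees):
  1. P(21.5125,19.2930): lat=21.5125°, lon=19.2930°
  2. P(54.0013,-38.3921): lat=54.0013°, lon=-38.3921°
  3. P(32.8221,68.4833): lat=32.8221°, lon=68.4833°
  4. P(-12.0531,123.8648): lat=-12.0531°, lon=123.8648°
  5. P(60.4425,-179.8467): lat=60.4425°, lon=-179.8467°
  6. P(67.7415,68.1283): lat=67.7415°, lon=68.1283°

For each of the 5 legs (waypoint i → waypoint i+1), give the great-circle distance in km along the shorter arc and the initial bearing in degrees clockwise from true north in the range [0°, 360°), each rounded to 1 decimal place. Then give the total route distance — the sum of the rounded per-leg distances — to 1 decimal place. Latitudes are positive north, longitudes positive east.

Leg 1: dist=5995.0 km, bearing=322.1°
Leg 2: dist=8098.8 km, bearing=57.3°
Leg 3: dist=7704.2 km, bearing=120.6°
Leg 4: dist=9458.3 km, bearing=24.3°
Leg 5: dist=4747.5 km, bearing=328.8°
Total: 36003.8 km

Leg 1: φ1=0.3754640, φ2=0.9425005, Δφ=0.5670365, Δλ=-1.0067949 rad; a=sin²(Δφ/2)+cosφ1·cosφ2·sin²(Δλ/2)=0.2055047809; c=2·atan2(√a, √(1-a))=0.940987297; dist=6371·c=5995.030 ≈ 5995.0 km; running total=5995.0 km
Leg 1 bearing: y=sinΔλ·cosφ2=-0.49673523, x=cosφ1·sinφ2-sinφ1·cosφ2·cosΔλ=0.63745147; θ=atan2(y, x)=-37.9276° <0 so +360° → 322.0724° ≈ 322.1°
Leg 2: φ1=0.9425005, φ2=0.5728537, Δφ=-0.3696468, Δλ=1.8653276 rad; a=sin²(Δφ/2)+cosφ1·cosφ2·sin²(Δλ/2)=0.3524321178; c=2·atan2(√a, √(1-a))=1.271198717; dist=6371·c=8098.807 ≈ 8098.8 km; running total=14093.8 km
Leg 2 bearing: y=sinΔλ·cosφ2=0.80417038, x=cosφ1·sinφ2-sinφ1·cosφ2·cosΔλ=0.51595047; θ=atan2(y, x)=57.3160° ≈ 57.3°
Leg 3: φ1=0.5728537, φ2=-0.2103663, Δφ=-0.7832200, Δλ=0.9665895 rad; a=sin²(Δφ/2)+cosφ1·cosφ2·sin²(Δλ/2)=0.3231479570; c=2·atan2(√a, √(1-a))=1.209268098; dist=6371·c=7704.247 ≈ 7704.2 km; running total=21798.0 km
Leg 3 bearing: y=sinΔλ·cosφ2=0.80481056, x=cosφ1·sinφ2-sinφ1·cosφ2·cosΔλ=-0.47662709; θ=atan2(y, x)=120.6350° ≈ 120.6°
Leg 4: φ1=-0.2103663, φ2=1.0549206, Δφ=1.2652869, Δλ=-5.3007657 rad; a=sin²(Δφ/2)+cosφ1·cosφ2·sin²(Δλ/2)=0.4569465797; c=2·atan2(√a, √(1-a))=1.484582725; dist=6371·c=9458.277 ≈ 9458.3 km; running total=31256.3 km
Leg 4 bearing: y=sinΔλ·cosφ2=0.41034534, x=cosφ1·sinφ2-sinφ1·cosφ2·cosΔλ=0.90785589; θ=atan2(y, x)=24.3227° ≈ 24.3°
Leg 5: φ1=1.0549206, φ2=1.1823122, Δφ=0.1273916, Δλ=4.3279802 rad; a=sin²(Δφ/2)+cosφ1·cosφ2·sin²(Δλ/2)=0.1325147448; c=2·atan2(√a, √(1-a))=0.745173135; dist=6371·c=4747.498 ≈ 4747.5 km; running total=36003.8 km
Leg 5 bearing: y=sinΔλ·cosφ2=-0.35114224, x=cosφ1·sinφ2-sinφ1·cosφ2·cosΔλ=0.58010126; θ=atan2(y, x)=-31.1870° <0 so +360° → 328.8130° ≈ 328.8°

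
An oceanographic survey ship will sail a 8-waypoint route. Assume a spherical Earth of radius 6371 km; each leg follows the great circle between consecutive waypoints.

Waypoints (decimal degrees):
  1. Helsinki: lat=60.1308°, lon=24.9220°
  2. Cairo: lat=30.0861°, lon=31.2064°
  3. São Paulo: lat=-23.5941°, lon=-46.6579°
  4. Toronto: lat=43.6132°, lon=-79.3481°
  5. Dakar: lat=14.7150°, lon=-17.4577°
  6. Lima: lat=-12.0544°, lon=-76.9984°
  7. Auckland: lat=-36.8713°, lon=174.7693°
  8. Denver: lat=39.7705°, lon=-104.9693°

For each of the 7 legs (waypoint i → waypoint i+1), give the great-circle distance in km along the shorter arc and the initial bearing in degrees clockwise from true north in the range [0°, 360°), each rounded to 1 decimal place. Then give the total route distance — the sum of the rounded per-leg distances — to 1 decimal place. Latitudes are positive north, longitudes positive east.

Leg 1: φ1=1.0494804, φ2=0.5251015, Δφ=-0.5243789, Δλ=0.1096835 rad; a=sin²(Δφ/2)+cosφ1·cosφ2·sin²(Δλ/2)=0.0684772277; c=2·atan2(√a, √(1-a))=0.529528082; dist=6371·c=3373.623 ≈ 3373.6 km; running total=3373.6 km
Leg 1 bearing: y=sinΔλ·cosφ2=0.09471597, x=cosφ1·sinφ2-sinφ1·cosφ2·cosΔλ=-0.49616658; θ=atan2(y, x)=169.1925° ≈ 169.2°
Leg 2: φ1=0.5251015, φ2=-0.4117947, Δφ=-0.9368962, Δλ=-1.3589884 rad; a=sin²(Δφ/2)+cosφ1·cosφ2·sin²(Δλ/2)=0.5169750358; c=2·atan2(√a, √(1-a))=1.604752924; dist=6371·c=10223.881 ≈ 10223.9 km; running total=13597.5 km
Leg 2 bearing: y=sinΔλ·cosφ2=-0.89592456, x=cosφ1·sinφ2-sinφ1·cosφ2·cosΔλ=-0.44290697; θ=atan2(y, x)=-116.3058° <0 so +360° → 243.6942° ≈ 243.7°
Leg 3: φ1=-0.4117947, φ2=0.7611939, Δφ=1.1729887, Δλ=-0.5705516 rad; a=sin²(Δφ/2)+cosφ1·cosφ2·sin²(Δλ/2)=0.3588481590; c=2·atan2(√a, √(1-a))=1.284601706; dist=6371·c=8184.197 ≈ 8184.2 km; running total=21781.7 km
Leg 3 bearing: y=sinΔλ·cosφ2=-0.39103678, x=cosφ1·sinφ2-sinφ1·cosφ2·cosΔλ=0.87601077; θ=atan2(y, x)=-24.0552° <0 so +360° → 335.9448° ≈ 335.9°
Leg 4: φ1=0.7611939, φ2=0.2568252, Δφ=-0.5043687, Δλ=1.0801913 rad; a=sin²(Δφ/2)+cosφ1·cosφ2·sin²(Δλ/2)=0.2474246660; c=2·atan2(√a, √(1-a))=1.041239790; dist=6371·c=6633.739 ≈ 6633.7 km; running total=28415.4 km
Leg 4 bearing: y=sinΔλ·cosφ2=0.85311790, x=cosφ1·sinφ2-sinφ1·cosφ2·cosΔλ=-0.13043258; θ=atan2(y, x)=98.6926° ≈ 98.7°
Leg 5: φ1=0.2568252, φ2=-0.2103890, Δφ=-0.4672142, Δλ=-1.0391813 rad; a=sin²(Δφ/2)+cosφ1·cosφ2·sin²(Δλ/2)=0.2867796731; c=2·atan2(√a, √(1-a))=1.130242303; dist=6371·c=7200.774 ≈ 7200.8 km; running total=35616.2 km
Leg 5 bearing: y=sinΔλ·cosφ2=-0.84298239, x=cosφ1·sinφ2-sinφ1·cosφ2·cosΔλ=-0.32791623; θ=atan2(y, x)=-111.2558° <0 so +360° → 248.7442° ≈ 248.7°
Leg 6: φ1=-0.2103890, φ2=-0.6435256, Δφ=-0.4331366, Δλ=4.3941753 rad; a=sin²(Δφ/2)+cosφ1·cosφ2·sin²(Δλ/2)=0.5597322317; c=2·atan2(√a, √(1-a))=1.690546792; dist=6371·c=10770.474 ≈ 10770.5 km; running total=46386.7 km
Leg 6 bearing: y=sinΔλ·cosφ2=-0.75982271, x=cosφ1·sinφ2-sinφ1·cosφ2·cosΔλ=-0.63906000; θ=atan2(y, x)=-130.0660° <0 so +360° → 229.9340° ≈ 229.9°
Leg 7: φ1=-0.6435256, φ2=0.6941262, Δφ=1.3376518, Δλ=-4.8823596 rad; a=sin²(Δφ/2)+cosφ1·cosφ2·sin²(Δλ/2)=0.6399160289; c=2·atan2(√a, √(1-a))=1.854415501; dist=6371·c=11814.481 ≈ 11814.5 km; running total=58201.2 km
Leg 7 bearing: y=sinΔλ·cosφ2=0.75753708, x=cosφ1·sinφ2-sinφ1·cosφ2·cosΔλ=0.58977249; θ=atan2(y, x)=52.0978° ≈ 52.1°

Leg 1: dist=3373.6 km, bearing=169.2°
Leg 2: dist=10223.9 km, bearing=243.7°
Leg 3: dist=8184.2 km, bearing=335.9°
Leg 4: dist=6633.7 km, bearing=98.7°
Leg 5: dist=7200.8 km, bearing=248.7°
Leg 6: dist=10770.5 km, bearing=229.9°
Leg 7: dist=11814.5 km, bearing=52.1°
Total: 58201.2 km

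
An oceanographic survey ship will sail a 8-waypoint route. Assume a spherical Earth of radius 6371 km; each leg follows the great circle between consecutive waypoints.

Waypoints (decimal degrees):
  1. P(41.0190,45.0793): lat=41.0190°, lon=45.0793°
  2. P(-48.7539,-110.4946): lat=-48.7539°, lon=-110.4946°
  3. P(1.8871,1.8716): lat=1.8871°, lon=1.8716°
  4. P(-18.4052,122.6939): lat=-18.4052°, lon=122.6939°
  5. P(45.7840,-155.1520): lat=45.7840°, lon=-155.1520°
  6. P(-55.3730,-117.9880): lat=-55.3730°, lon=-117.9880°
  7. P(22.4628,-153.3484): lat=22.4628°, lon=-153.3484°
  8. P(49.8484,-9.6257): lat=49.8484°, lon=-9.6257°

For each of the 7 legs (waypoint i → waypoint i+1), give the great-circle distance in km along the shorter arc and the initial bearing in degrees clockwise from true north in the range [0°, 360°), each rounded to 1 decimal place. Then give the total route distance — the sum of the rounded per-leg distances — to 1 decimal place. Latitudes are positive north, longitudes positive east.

Leg 1: φ1=0.7159166, φ2=-0.8509161, Δφ=-1.5668327, Δλ=-2.7152768 rad; a=sin²(Δφ/2)+cosφ1·cosφ2·sin²(Δλ/2)=0.9731894480; c=2·atan2(√a, √(1-a))=2.812632838; dist=6371·c=17919.284 ≈ 17919.3 km; running total=17919.3 km
Leg 1 bearing: y=sinΔλ·cosφ2=-0.27263101, x=cosφ1·sinφ2-sinφ1·cosφ2·cosΔλ=-0.17331854; θ=atan2(y, x)=-122.4452° <0 so +360° → 237.5548° ≈ 237.6°
Leg 2: φ1=-0.8509161, φ2=0.0329361, Δφ=0.8838522, Δλ=1.9611602 rad; a=sin²(Δφ/2)+cosφ1·cosφ2·sin²(Δλ/2)=0.6377508212; c=2·atan2(√a, √(1-a))=1.849907827; dist=6371·c=11785.763 ≈ 11785.8 km; running total=29705.1 km
Leg 2 bearing: y=sinΔλ·cosφ2=0.92426913, x=cosφ1·sinφ2-sinφ1·cosφ2·cosΔλ=-0.26424500; θ=atan2(y, x)=105.9550° ≈ 106.0°
Leg 3: φ1=0.0329361, φ2=-0.3212313, Δφ=-0.3541674, Δλ=2.1087469 rad; a=sin²(Δφ/2)+cosφ1·cosφ2·sin²(Δλ/2)=0.7481506170; c=2·atan2(√a, √(1-a))=2.090129375; dist=6371·c=13316.214 ≈ 13316.2 km; running total=43021.3 km
Leg 3 bearing: y=sinΔλ·cosφ2=0.81483267, x=cosφ1·sinφ2-sinφ1·cosφ2·cosΔλ=-0.29955434; θ=atan2(y, x)=110.1848° ≈ 110.2°
Leg 4: φ1=-0.3212313, φ2=0.7990815, Δφ=1.1203129, Δλ=-4.8493258 rad; a=sin²(Δφ/2)+cosφ1·cosφ2·sin²(Δλ/2)=0.5679825890; c=2·atan2(√a, √(1-a))=1.707183949; dist=6371·c=10876.469 ≈ 10876.5 km; running total=53897.8 km
Leg 4 bearing: y=sinΔλ·cosφ2=0.69083710, x=cosφ1·sinφ2-sinφ1·cosφ2·cosΔλ=0.71011096; θ=atan2(y, x)=44.2118° ≈ 44.2°
Leg 5: φ1=0.7990815, φ2=-0.9664412, Δφ=-1.7655227, Δλ=0.6486342 rad; a=sin²(Δφ/2)+cosφ1·cosφ2·sin²(Δλ/2)=0.6369878463; c=2·atan2(√a, √(1-a))=1.848320807; dist=6371·c=11775.652 ≈ 11775.7 km; running total=65673.5 km
Leg 5 bearing: y=sinΔλ·cosφ2=0.34326785, x=cosφ1·sinφ2-sinφ1·cosφ2·cosΔλ=-0.89838995; θ=atan2(y, x)=159.0885° ≈ 159.1°
Leg 6: φ1=-0.9664412, φ2=0.3920498, Δφ=1.3584910, Δλ=-0.6171554 rad; a=sin²(Δφ/2)+cosφ1·cosφ2·sin²(Δλ/2)=0.4430778270; c=2·atan2(√a, √(1-a))=1.456704622; dist=6371·c=9280.665 ≈ 9280.7 km; running total=74954.2 km
Leg 6 bearing: y=sinΔλ·cosφ2=-0.53480908, x=cosφ1·sinφ2-sinφ1·cosφ2·cosΔλ=0.83726861; θ=atan2(y, x)=-32.5686° <0 so +360° → 327.4314° ≈ 327.4°
Leg 7: φ1=0.3920498, φ2=0.8700187, Δφ=0.4779689, Δλ=2.5084343 rad; a=sin²(Δφ/2)+cosφ1·cosφ2·sin²(Δλ/2)=0.5941706862; c=2·atan2(√a, √(1-a))=1.760269347; dist=6371·c=11214.676 ≈ 11214.7 km; running total=86168.9 km
Leg 7 bearing: y=sinΔλ·cosφ2=0.38153143, x=cosφ1·sinφ2-sinφ1·cosφ2·cosΔλ=0.90496480; θ=atan2(y, x)=22.8602° ≈ 22.9°

Leg 1: dist=17919.3 km, bearing=237.6°
Leg 2: dist=11785.8 km, bearing=106.0°
Leg 3: dist=13316.2 km, bearing=110.2°
Leg 4: dist=10876.5 km, bearing=44.2°
Leg 5: dist=11775.7 km, bearing=159.1°
Leg 6: dist=9280.7 km, bearing=327.4°
Leg 7: dist=11214.7 km, bearing=22.9°
Total: 86168.9 km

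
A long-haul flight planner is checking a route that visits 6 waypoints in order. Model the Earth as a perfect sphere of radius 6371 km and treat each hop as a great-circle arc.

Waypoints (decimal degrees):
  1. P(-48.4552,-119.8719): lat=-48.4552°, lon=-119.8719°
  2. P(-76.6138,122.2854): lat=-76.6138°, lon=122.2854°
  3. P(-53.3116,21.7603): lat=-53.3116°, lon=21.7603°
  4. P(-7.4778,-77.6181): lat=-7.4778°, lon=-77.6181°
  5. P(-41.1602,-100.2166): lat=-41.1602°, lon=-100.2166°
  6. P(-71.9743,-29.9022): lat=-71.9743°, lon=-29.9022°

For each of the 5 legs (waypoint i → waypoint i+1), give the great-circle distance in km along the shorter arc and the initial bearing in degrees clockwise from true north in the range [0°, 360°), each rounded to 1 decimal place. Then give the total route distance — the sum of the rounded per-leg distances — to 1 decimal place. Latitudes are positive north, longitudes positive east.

Leg 1: φ1=-0.8457028, φ2=-1.3371631, Δφ=-0.4914603, Δλ=4.2264422 rad; a=sin²(Δφ/2)+cosφ1·cosφ2·sin²(Δλ/2)=0.1718035606; c=2·atan2(√a, √(1-a))=0.854768893; dist=6371·c=5445.733 ≈ 5445.7 km; running total=5445.7 km
Leg 1 bearing: y=sinΔλ·cosφ2=-0.20471200, x=cosφ1·sinφ2-sinφ1·cosφ2·cosΔλ=-0.72611389; θ=atan2(y, x)=-164.2554° <0 so +360° → 195.7446° ≈ 195.7°
Leg 2: φ1=-1.3371631, φ2=-0.9304629, Δφ=0.4067001, Δλ=-1.7544940 rad; a=sin²(Δφ/2)+cosφ1·cosφ2·sin²(Δλ/2)=0.1225780537; c=2·atan2(√a, √(1-a))=0.715380243; dist=6371·c=4557.688 ≈ 4557.7 km; running total=10003.4 km
Leg 2 bearing: y=sinΔλ·cosφ2=-0.58741048, x=cosφ1·sinφ2-sinφ1·cosφ2·cosΔλ=-0.29182121; θ=atan2(y, x)=-116.4178° <0 so +360° → 243.5822° ≈ 243.6°
Leg 3: φ1=-0.9304629, φ2=-0.1305122, Δφ=0.7999507, Δλ=-1.7344803 rad; a=sin²(Δφ/2)+cosφ1·cosφ2·sin²(Δλ/2)=0.4960852535; c=2·atan2(√a, √(1-a))=1.562966754; dist=6371·c=9957.661 ≈ 9957.7 km; running total=19961.1 km
Leg 3 bearing: y=sinΔλ·cosφ2=-0.97824270, x=cosφ1·sinφ2-sinφ1·cosφ2·cosΔλ=-0.20731598; θ=atan2(y, x)=-101.9655° <0 so +360° → 258.0345° ≈ 258.0°
Leg 4: φ1=-0.1305122, φ2=-0.7183810, Δφ=-0.5878688, Δλ=-0.3944182 rad; a=sin²(Δφ/2)+cosφ1·cosφ2·sin²(Δλ/2)=0.1125945962; c=2·atan2(√a, √(1-a))=0.684380550; dist=6371·c=4360.188 ≈ 4360.2 km; running total=24321.3 km
Leg 4 bearing: y=sinΔλ·cosφ2=-0.28930710, x=cosφ1·sinφ2-sinφ1·cosφ2·cosΔλ=-0.56211175; θ=atan2(y, x)=-152.7661° <0 so +360° → 207.2339° ≈ 207.2°
Leg 5: φ1=-0.7183810, φ2=-1.2561885, Δφ=-0.5378075, Δλ=1.2272178 rad; a=sin²(Δφ/2)+cosφ1·cosφ2·sin²(Δλ/2)=0.1478295817; c=2·atan2(√a, √(1-a))=0.789302189; dist=6371·c=5028.644 ≈ 5028.6 km; running total=29349.9 km
Leg 5 bearing: y=sinΔλ·cosφ2=0.29135820, x=cosφ1·sinφ2-sinφ1·cosφ2·cosΔλ=-0.64731320; θ=atan2(y, x)=155.7673° ≈ 155.8°

Leg 1: dist=5445.7 km, bearing=195.7°
Leg 2: dist=4557.7 km, bearing=243.6°
Leg 3: dist=9957.7 km, bearing=258.0°
Leg 4: dist=4360.2 km, bearing=207.2°
Leg 5: dist=5028.6 km, bearing=155.8°
Total: 29349.9 km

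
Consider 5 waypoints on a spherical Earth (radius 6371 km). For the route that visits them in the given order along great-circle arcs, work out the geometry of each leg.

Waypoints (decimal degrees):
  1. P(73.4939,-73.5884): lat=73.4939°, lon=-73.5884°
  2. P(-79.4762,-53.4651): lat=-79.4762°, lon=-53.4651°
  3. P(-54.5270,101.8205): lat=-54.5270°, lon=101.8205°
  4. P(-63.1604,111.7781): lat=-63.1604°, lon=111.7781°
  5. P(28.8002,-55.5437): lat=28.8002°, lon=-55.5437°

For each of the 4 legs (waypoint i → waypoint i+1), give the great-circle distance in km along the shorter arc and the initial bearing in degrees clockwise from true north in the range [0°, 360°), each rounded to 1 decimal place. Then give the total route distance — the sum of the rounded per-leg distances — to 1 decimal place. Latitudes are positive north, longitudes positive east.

Leg 1: φ1=1.2827105, φ2=-1.3871214, Δφ=-2.6698319, Δλ=0.3512178 rad; a=sin²(Δφ/2)+cosφ1·cosφ2·sin²(Δλ/2)=0.9469686417; c=2·atan2(√a, √(1-a))=2.676850775; dist=6371·c=17054.216 ≈ 17054.2 km; running total=17054.2 km
Leg 1 bearing: y=sinΔλ·cosφ2=0.06283711, x=cosφ1·sinφ2-sinφ1·cosφ2·cosΔλ=-0.44376529; θ=atan2(y, x)=171.9405° ≈ 171.9°
Leg 2: φ1=-1.3871214, φ2=-0.9516757, Δφ=0.4354457, Δλ=2.7102450 rad; a=sin²(Δφ/2)+cosφ1·cosφ2·sin²(Δλ/2)=0.1477964691; c=2·atan2(√a, √(1-a))=0.789208891; dist=6371·c=5028.0498 ≈ 5028.0 km; running total=22082.2 km
Leg 2 bearing: y=sinΔλ·cosφ2=0.24262880, x=cosφ1·sinφ2-sinφ1·cosφ2·cosΔλ=-0.66703969; θ=atan2(y, x)=160.0117° ≈ 160.0°
Leg 3: φ1=-0.9516757, φ2=-1.1023569, Δφ=-0.1506813, Δλ=0.1737929 rad; a=sin²(Δφ/2)+cosφ1·cosφ2·sin²(Δλ/2)=0.0076389461; c=2·atan2(√a, √(1-a))=0.175025449; dist=6371·c=1115.087 ≈ 1115.1 km; running total=23197.3 km
Leg 3 bearing: y=sinΔλ·cosφ2=0.07807211, x=cosφ1·sinφ2-sinφ1·cosφ2·cosΔλ=-0.15565062; θ=atan2(y, x)=153.3623° ≈ 153.4°
Leg 4: φ1=-1.1023569, φ2=0.5026583, Δφ=1.6050153, Δλ=-2.9203163 rad; a=sin²(Δφ/2)+cosφ1·cosφ2·sin²(Δλ/2)=0.9079295686; c=2·atan2(√a, √(1-a))=2.525009720; dist=6371·c=16086.837 ≈ 16086.8 km; running total=39284.1 km
Leg 4 bearing: y=sinΔλ·cosφ2=-0.19232705, x=cosφ1·sinφ2-sinφ1·cosφ2·cosΔλ=-0.54532942; θ=atan2(y, x)=-160.5732° <0 so +360° → 199.4268° ≈ 199.4°

Leg 1: dist=17054.2 km, bearing=171.9°
Leg 2: dist=5028.0 km, bearing=160.0°
Leg 3: dist=1115.1 km, bearing=153.4°
Leg 4: dist=16086.8 km, bearing=199.4°
Total: 39284.1 km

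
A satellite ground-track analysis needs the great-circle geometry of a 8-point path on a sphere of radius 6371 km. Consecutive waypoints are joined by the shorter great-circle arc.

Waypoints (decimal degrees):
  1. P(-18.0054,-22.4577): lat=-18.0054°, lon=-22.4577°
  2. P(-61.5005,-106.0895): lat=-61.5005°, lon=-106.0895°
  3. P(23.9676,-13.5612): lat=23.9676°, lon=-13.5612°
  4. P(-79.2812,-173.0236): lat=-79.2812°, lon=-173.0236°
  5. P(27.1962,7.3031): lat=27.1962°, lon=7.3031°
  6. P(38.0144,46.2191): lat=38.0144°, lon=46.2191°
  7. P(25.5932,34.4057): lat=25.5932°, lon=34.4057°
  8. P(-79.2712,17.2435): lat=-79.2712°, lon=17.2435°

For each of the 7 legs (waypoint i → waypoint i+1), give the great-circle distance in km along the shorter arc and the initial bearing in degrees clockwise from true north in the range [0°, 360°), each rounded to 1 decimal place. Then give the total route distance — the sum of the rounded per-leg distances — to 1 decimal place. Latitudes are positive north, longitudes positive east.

Leg 1: φ1=-0.3142535, φ2=-1.0733862, Δφ=-0.7591327, Δλ=-1.4596503 rad; a=sin²(Δφ/2)+cosφ1·cosφ2·sin²(Δλ/2)=0.3390090114; c=2·atan2(√a, √(1-a))=1.242974120; dist=6371·c=7918.988 ≈ 7919.0 km; running total=7919.0 km
Leg 1 bearing: y=sinΔλ·cosφ2=-0.47420689, x=cosφ1·sinφ2-sinφ1·cosφ2·cosΔλ=-0.81942384; θ=atan2(y, x)=-149.9417° <0 so +360° → 210.0583° ≈ 210.1°
Leg 2: φ1=-1.0733862, φ2=0.4183135, Δφ=1.4916998, Δλ=1.6149235 rad; a=sin²(Δφ/2)+cosφ1·cosφ2·sin²(Δλ/2)=0.6881141760; c=2·atan2(√a, √(1-a))=1.956518505; dist=6371·c=12464.979 ≈ 12465.0 km; running total=20384.0 km
Leg 2 bearing: y=sinΔλ·cosφ2=0.91288581, x=cosφ1·sinφ2-sinφ1·cosφ2·cosΔλ=0.15840370; θ=atan2(y, x)=80.1561° ≈ 80.2°
Leg 3: φ1=0.4183135, φ2=-1.3837180, Δφ=-1.8020315, Δλ=-2.7831439 rad; a=sin²(Δφ/2)+cosφ1·cosφ2·sin²(Δλ/2)=0.7791412836; c=2·atan2(√a, √(1-a))=2.163110615; dist=6371·c=13781.178 ≈ 13781.2 km; running total=34165.2 km
Leg 3 bearing: y=sinΔλ·cosφ2=-0.06524904, x=cosφ1·sinφ2-sinφ1·cosφ2·cosΔλ=-0.82708110; θ=atan2(y, x)=-175.4892° <0 so +360° → 184.5108° ≈ 184.5°
Leg 4: φ1=-1.3837180, φ2=0.4746632, Δφ=1.8583812, Δλ=3.1472946 rad; a=sin²(Δφ/2)+cosφ1·cosφ2·sin²(Δλ/2)=0.8072445358; c=2·atan2(√a, √(1-a))=2.232534504; dist=6371·c=14223.477 ≈ 14223.5 km; running total=48388.7 km
Leg 4 bearing: y=sinΔλ·cosφ2=-0.00507159, x=cosφ1·sinφ2-sinφ1·cosφ2·cosΔλ=-0.78890903; θ=atan2(y, x)=-179.6317° <0 so +360° → 180.3683° ≈ 180.4°
Leg 5: φ1=0.4746632, φ2=0.6634764, Δφ=0.1888132, Δλ=0.6792123 rad; a=sin²(Δφ/2)+cosφ1·cosφ2·sin²(Δλ/2)=0.0866463249; c=2·atan2(√a, √(1-a))=0.597566282; dist=6371·c=3807.095 ≈ 3807.1 km; running total=52195.8 km
Leg 5 bearing: y=sinΔλ·cosφ2=0.49491566, x=cosφ1·sinφ2-sinφ1·cosφ2·cosΔλ=0.26760688; θ=atan2(y, x)=61.5994° ≈ 61.6°
Leg 6: φ1=0.6634764, φ2=0.4466856, Δφ=-0.2167908, Δλ=-0.2061827 rad; a=sin²(Δφ/2)+cosφ1·cosφ2·sin²(Δλ/2)=0.0192285591; c=2·atan2(√a, √(1-a))=0.278230729; dist=6371·c=1772.608 ≈ 1772.6 km; running total=53968.4 km
Leg 6 bearing: y=sinΔλ·cosφ2=-0.18463814, x=cosφ1·sinφ2-sinφ1·cosφ2·cosΔλ=-0.20333235; θ=atan2(y, x)=-137.7586° <0 so +360° → 222.2414° ≈ 222.2°
Leg 7: φ1=0.4466856, φ2=-1.3835434, Δφ=-1.8302290, Δλ=-0.2995369 rad; a=sin²(Δφ/2)+cosφ1·cosφ2·sin²(Δλ/2)=0.6320040622; c=2·atan2(√a, √(1-a))=1.837971743; dist=6371·c=11709.718 ≈ 11709.7 km; running total=65678.1 km
Leg 7 bearing: y=sinΔλ·cosφ2=-0.05493182, x=cosφ1·sinφ2-sinφ1·cosφ2·cosΔλ=-0.96295493; θ=atan2(y, x)=-176.7351° <0 so +360° → 183.2649° ≈ 183.3°

Leg 1: dist=7919.0 km, bearing=210.1°
Leg 2: dist=12465.0 km, bearing=80.2°
Leg 3: dist=13781.2 km, bearing=184.5°
Leg 4: dist=14223.5 km, bearing=180.4°
Leg 5: dist=3807.1 km, bearing=61.6°
Leg 6: dist=1772.6 km, bearing=222.2°
Leg 7: dist=11709.7 km, bearing=183.3°
Total: 65678.1 km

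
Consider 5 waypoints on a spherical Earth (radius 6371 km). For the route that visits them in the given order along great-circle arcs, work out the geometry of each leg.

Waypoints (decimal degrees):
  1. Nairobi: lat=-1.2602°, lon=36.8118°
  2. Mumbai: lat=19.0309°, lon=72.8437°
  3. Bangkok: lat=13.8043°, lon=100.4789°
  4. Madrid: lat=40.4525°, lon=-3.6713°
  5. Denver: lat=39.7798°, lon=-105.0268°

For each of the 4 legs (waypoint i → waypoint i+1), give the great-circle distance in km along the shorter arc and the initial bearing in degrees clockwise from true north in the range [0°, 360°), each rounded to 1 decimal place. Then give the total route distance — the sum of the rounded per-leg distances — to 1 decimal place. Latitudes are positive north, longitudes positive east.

Leg 1: dist=4535.4 km, bearing=58.3°
Leg 2: dist=3000.8 km, bearing=97.0°
Leg 3: dist=10172.2 km, bearing=312.4°
Leg 4: dist=8066.4 km, bearing=307.8°
Total: 25774.8 km

Leg 1: φ1=-0.0219946, φ2=0.3321519, Δφ=0.3541465, Δλ=0.6288753 rad; a=sin²(Δφ/2)+cosφ1·cosφ2·sin²(Δλ/2)=0.1214336747; c=2·atan2(√a, √(1-a))=0.711883733; dist=6371·c=4535.411 ≈ 4535.4 km; running total=4535.4 km
Leg 1 bearing: y=sinΔλ·cosφ2=0.55608431, x=cosφ1·sinφ2-sinφ1·cosφ2·cosΔλ=0.34281247; θ=atan2(y, x)=58.3472° ≈ 58.3°
Leg 2: φ1=0.3321519, φ2=0.2409305, Δφ=-0.0912214, Δλ=0.4823252 rad; a=sin²(Δφ/2)+cosφ1·cosφ2·sin²(Δλ/2)=0.0544443347; c=2·atan2(√a, √(1-a))=0.471007990; dist=6371·c=3000.792 ≈ 3000.8 km; running total=7536.2 km
Leg 2 bearing: y=sinΔλ·cosφ2=0.45044300, x=cosφ1·sinφ2-sinφ1·cosφ2·cosΔλ=-0.05496999; θ=atan2(y, x)=96.9577° ≈ 97.0°
Leg 3: φ1=0.2409305, φ2=0.7060293, Δφ=0.4650988, Δλ=-1.8177639 rad; a=sin²(Δφ/2)+cosφ1·cosφ2·sin²(Δλ/2)=0.5129194803; c=2·atan2(√a, √(1-a))=1.596638163; dist=6371·c=10172.182 ≈ 10172.2 km; running total=17708.4 km
Leg 3 bearing: y=sinΔλ·cosφ2=-0.73785570, x=cosφ1·sinφ2-sinφ1·cosφ2·cosΔλ=0.67446372; θ=atan2(y, x)=-47.5700° <0 so +360° → 312.4300° ≈ 312.4°
Leg 4: φ1=0.7060293, φ2=0.6942885, Δφ=-0.0117408, Δλ=-1.7689872 rad; a=sin²(Δφ/2)+cosφ1·cosφ2·sin²(Δλ/2)=0.3500023538; c=2·atan2(√a, √(1-a))=1.266108608; dist=6371·c=8066.378 ≈ 8066.4 km; running total=25774.8 km
Leg 4 bearing: y=sinΔλ·cosφ2=-0.75346512, x=cosφ1·sinφ2-sinφ1·cosφ2·cosΔλ=0.58505824; θ=atan2(y, x)=-52.1710° <0 so +360° → 307.8290° ≈ 307.8°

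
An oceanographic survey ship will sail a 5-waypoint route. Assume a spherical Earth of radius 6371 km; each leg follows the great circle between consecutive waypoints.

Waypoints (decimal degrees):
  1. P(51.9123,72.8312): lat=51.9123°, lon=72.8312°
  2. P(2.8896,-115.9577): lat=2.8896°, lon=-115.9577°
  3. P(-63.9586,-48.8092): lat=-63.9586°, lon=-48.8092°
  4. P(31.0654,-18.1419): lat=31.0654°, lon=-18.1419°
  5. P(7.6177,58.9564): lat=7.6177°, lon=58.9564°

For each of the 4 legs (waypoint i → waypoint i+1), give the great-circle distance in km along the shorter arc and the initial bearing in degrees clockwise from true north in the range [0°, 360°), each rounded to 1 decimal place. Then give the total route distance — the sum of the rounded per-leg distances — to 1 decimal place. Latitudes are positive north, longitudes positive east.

Leg 1: dist=13865.2 km, bearing=10.7°
Leg 2: dist=9209.2 km, bearing=155.9°
Leg 3: dist=10903.5 km, bearing=26.2°
Leg 4: dist=8345.2 km, bearing=90.0°
Total: 42323.1 km

Leg 1: φ1=0.9060406, φ2=0.0504330, Δφ=-0.8556075, Δλ=-3.2949879 rad; a=sin²(Δφ/2)+cosφ1·cosφ2·sin²(Δλ/2)=0.7845855886; c=2·atan2(√a, √(1-a))=2.176293798; dist=6371·c=13865.168 ≈ 13865.2 km; running total=13865.2 km
Leg 1 bearing: y=sinΔλ·cosφ2=0.15260011, x=cosφ1·sinφ2-sinφ1·cosφ2·cosΔλ=0.80793402; θ=atan2(y, x)=10.6958° ≈ 10.7°
Leg 2: φ1=0.0504330, φ2=-1.1162882, Δφ=-1.1667212, Δλ=1.1719624 rad; a=sin²(Δφ/2)+cosφ1·cosφ2·sin²(Δλ/2)=0.4375097545; c=2·atan2(√a, √(1-a))=1.445488159; dist=6371·c=9209.205 ≈ 9209.2 km; running total=23074.4 km
Leg 2 bearing: y=sinΔλ·cosφ2=0.40456371, x=cosφ1·sinφ2-sinφ1·cosφ2·cosΔλ=-0.90592940; θ=atan2(y, x)=155.9357° ≈ 155.9°
Leg 3: φ1=-1.1162882, φ2=0.5421935, Δφ=1.6584817, Δλ=0.5352454 rad; a=sin²(Δφ/2)+cosφ1·cosφ2·sin²(Δλ/2)=0.5700834218; c=2·atan2(√a, √(1-a))=1.711426247; dist=6371·c=10903.497 ≈ 10903.5 km; running total=33977.9 km
Leg 3 bearing: y=sinΔλ·cosφ2=0.43689984, x=cosφ1·sinφ2-sinφ1·cosφ2·cosΔλ=0.88852225; θ=atan2(y, x)=26.1840° ≈ 26.2°
Leg 4: φ1=0.5421935, φ2=0.1329539, Δφ=-0.4092396, Δλ=1.3456192 rad; a=sin²(Δφ/2)+cosφ1·cosφ2·sin²(Δλ/2)=0.3710136817; c=2·atan2(√a, √(1-a))=1.309873103; dist=6371·c=8345.202 ≈ 8345.2 km; running total=42323.1 km
Leg 4 bearing: y=sinΔλ·cosφ2=0.96615201, x=cosφ1·sinφ2-sinφ1·cosφ2·cosΔλ=-0.00064846; θ=atan2(y, x)=90.0385° ≈ 90.0°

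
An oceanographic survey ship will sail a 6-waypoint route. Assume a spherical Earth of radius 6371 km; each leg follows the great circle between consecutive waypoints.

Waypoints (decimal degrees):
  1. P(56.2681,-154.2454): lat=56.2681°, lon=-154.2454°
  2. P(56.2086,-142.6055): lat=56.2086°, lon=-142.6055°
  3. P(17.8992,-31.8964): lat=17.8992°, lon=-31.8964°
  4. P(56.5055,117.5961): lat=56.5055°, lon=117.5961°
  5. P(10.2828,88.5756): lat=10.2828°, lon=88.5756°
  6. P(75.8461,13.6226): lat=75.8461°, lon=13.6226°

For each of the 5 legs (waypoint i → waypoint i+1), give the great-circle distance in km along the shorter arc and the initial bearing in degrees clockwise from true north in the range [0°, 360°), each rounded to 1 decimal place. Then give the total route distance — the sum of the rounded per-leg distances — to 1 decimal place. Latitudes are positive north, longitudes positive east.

Leg 1: dist=718.5 km, bearing=85.7°
Leg 2: dist=9572.3 km, bearing=63.2°
Leg 3: dist=11265.3 km, bearing=16.6°
Leg 4: dist=5717.0 km, bearing=217.6°
Leg 5: dist=8492.6 km, bearing=345.9°
Total: 35765.7 km

Leg 1: φ1=0.9820636, φ2=0.9810251, Δφ=-0.0010385, Δλ=0.2031546 rad; a=sin²(Δφ/2)+cosφ1·cosφ2·sin²(Δλ/2)=0.0031759798; c=2·atan2(√a, √(1-a))=0.112771412; dist=6371·c=718.467 ≈ 718.5 km; running total=718.5 km
Leg 1 bearing: y=sinΔλ·cosφ2=0.11221306, x=cosφ1·sinφ2-sinφ1·cosφ2·cosΔλ=0.00847361; θ=atan2(y, x)=85.6816° ≈ 85.7°
Leg 2: φ1=0.9810251, φ2=0.3124000, Δφ=-0.6686252, Δλ=1.9322383 rad; a=sin²(Δφ/2)+cosφ1·cosφ2·sin²(Δλ/2)=0.4658662601; c=2·atan2(√a, √(1-a))=1.502475709; dist=6371·c=9572.273 ≈ 9572.3 km; running total=10290.8 km
Leg 2 bearing: y=sinΔλ·cosφ2=0.89011388, x=cosφ1·sinφ2-sinφ1·cosφ2·cosΔλ=0.45059608; θ=atan2(y, x)=63.1504° ≈ 63.2°
Leg 3: φ1=0.3124000, φ2=0.9862070, Δφ=0.6738070, Δλ=2.6091363 rad; a=sin²(Δφ/2)+cosφ1·cosφ2·sin²(Δλ/2)=0.5980704891; c=2·atan2(√a, √(1-a))=1.768217222; dist=6371·c=11265.312 ≈ 11265.3 km; running total=21556.1 km
Leg 3 bearing: y=sinΔλ·cosφ2=0.28015081, x=cosφ1·sinφ2-sinφ1·cosφ2·cosΔλ=0.93970434; θ=atan2(y, x)=16.6007° ≈ 16.6°
Leg 4: φ1=0.9862070, φ2=0.1794687, Δφ=-0.8067383, Δλ=-0.5065033 rad; a=sin²(Δφ/2)+cosφ1·cosφ2·sin²(Δλ/2)=0.1881588610; c=2·atan2(√a, √(1-a))=0.897351691; dist=6371·c=5717.028 ≈ 5717.0 km; running total=27273.1 km
Leg 4 bearing: y=sinΔλ·cosφ2=-0.47733081, x=cosφ1·sinφ2-sinφ1·cosφ2·cosΔλ=-0.61901189; θ=atan2(y, x)=-142.3636° <0 so +360° → 217.6364° ≈ 217.6°
Leg 5: φ1=0.1794687, φ2=1.3237642, Δφ=1.1442955, Δλ=-1.3081766 rad; a=sin²(Δφ/2)+cosφ1·cosφ2·sin²(Δλ/2)=0.3822248722; c=2·atan2(√a, √(1-a))=1.333011611; dist=6371·c=8492.617 ≈ 8492.6 km; running total=35765.7 km
Leg 5 bearing: y=sinΔλ·cosφ2=-0.23614323, x=cosφ1·sinφ2-sinφ1·cosφ2·cosΔλ=0.94273668; θ=atan2(y, x)=-14.0625° <0 so +360° → 345.9375° ≈ 345.9°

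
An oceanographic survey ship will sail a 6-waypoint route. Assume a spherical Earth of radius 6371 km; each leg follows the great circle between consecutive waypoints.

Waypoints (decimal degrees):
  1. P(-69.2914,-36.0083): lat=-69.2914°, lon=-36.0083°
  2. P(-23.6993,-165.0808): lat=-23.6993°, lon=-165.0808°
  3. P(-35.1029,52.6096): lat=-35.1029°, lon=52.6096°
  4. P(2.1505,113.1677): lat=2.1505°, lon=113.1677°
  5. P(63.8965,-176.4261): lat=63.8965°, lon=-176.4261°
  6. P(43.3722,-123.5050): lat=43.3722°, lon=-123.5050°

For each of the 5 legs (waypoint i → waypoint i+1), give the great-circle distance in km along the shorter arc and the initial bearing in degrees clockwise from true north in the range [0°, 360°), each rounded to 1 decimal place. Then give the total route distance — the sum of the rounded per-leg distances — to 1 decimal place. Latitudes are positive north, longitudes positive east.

Leg 1: φ1=-1.2093631, φ2=-0.4136308, Δφ=0.7957323, Δλ=-2.2527401 rad; a=sin²(Δφ/2)+cosφ1·cosφ2·sin²(Δλ/2)=0.4140602771; c=2·atan2(√a, √(1-a))=1.398059136; dist=6371·c=8907.035 ≈ 8907.0 km; running total=8907.0 km
Leg 1 bearing: y=sinΔλ·cosφ2=-0.71087757, x=cosφ1·sinφ2-sinφ1·cosφ2·cosΔλ=-0.68199013; θ=atan2(y, x)=-133.8119° <0 so +360° → 226.1881° ≈ 226.2°
Leg 2: φ1=-0.4136308, φ2=-0.6126612, Δφ=-0.1990304, Δλ=3.7994142 rad; a=sin²(Δφ/2)+cosφ1·cosφ2·sin²(Δλ/2)=0.6808354694; c=2·atan2(√a, √(1-a))=1.940855863; dist=6371·c=12365.193 ≈ 12365.2 km; running total=21272.2 km
Leg 2 bearing: y=sinΔλ·cosφ2=-0.50019441, x=cosφ1·sinφ2-sinφ1·cosφ2·cosΔλ=-0.78676533; θ=atan2(y, x)=-147.5534° <0 so +360° → 212.4466° ≈ 212.4°
Leg 3: φ1=-0.6126612, φ2=0.0375333, Δφ=0.6501945, Δλ=1.0569382 rad; a=sin²(Δφ/2)+cosφ1·cosφ2·sin²(Δλ/2)=0.3098609757; c=2·atan2(√a, √(1-a))=1.180699414; dist=6371·c=7522.236 ≈ 7522.2 km; running total=28794.4 km
Leg 3 bearing: y=sinΔλ·cosφ2=0.87024125, x=cosφ1·sinφ2-sinφ1·cosφ2·cosΔλ=0.31315935; θ=atan2(y, x)=70.2086° ≈ 70.2°
Leg 4: φ1=0.0375333, φ2=1.1152043, Δφ=1.0776710, Δλ=-5.0543653 rad; a=sin²(Δφ/2)+cosφ1·cosφ2·sin²(Δλ/2)=0.4094275326; c=2·atan2(√a, √(1-a))=1.388645805; dist=6371·c=8847.062 ≈ 8847.1 km; running total=37641.5 km
Leg 4 bearing: y=sinΔλ·cosφ2=0.41451562, x=cosφ1·sinφ2-sinφ1·cosφ2·cosΔλ=0.89183144; θ=atan2(y, x)=24.9286° ≈ 24.9°
Leg 5: φ1=1.1152043, φ2=0.7569877, Δφ=-0.3582166, Δλ=0.9236474 rad; a=sin²(Δφ/2)+cosφ1·cosφ2·sin²(Δλ/2)=0.0952392079; c=2·atan2(√a, √(1-a))=0.627459563; dist=6371·c=3997.545 ≈ 3997.5 km; running total=41639.0 km
Leg 5 bearing: y=sinΔλ·cosφ2=0.57993154, x=cosφ1·sinφ2-sinφ1·cosφ2·cosΔλ=-0.09140136; θ=atan2(y, x)=98.9565° ≈ 99.0°

Leg 1: dist=8907.0 km, bearing=226.2°
Leg 2: dist=12365.2 km, bearing=212.4°
Leg 3: dist=7522.2 km, bearing=70.2°
Leg 4: dist=8847.1 km, bearing=24.9°
Leg 5: dist=3997.5 km, bearing=99.0°
Total: 41639.0 km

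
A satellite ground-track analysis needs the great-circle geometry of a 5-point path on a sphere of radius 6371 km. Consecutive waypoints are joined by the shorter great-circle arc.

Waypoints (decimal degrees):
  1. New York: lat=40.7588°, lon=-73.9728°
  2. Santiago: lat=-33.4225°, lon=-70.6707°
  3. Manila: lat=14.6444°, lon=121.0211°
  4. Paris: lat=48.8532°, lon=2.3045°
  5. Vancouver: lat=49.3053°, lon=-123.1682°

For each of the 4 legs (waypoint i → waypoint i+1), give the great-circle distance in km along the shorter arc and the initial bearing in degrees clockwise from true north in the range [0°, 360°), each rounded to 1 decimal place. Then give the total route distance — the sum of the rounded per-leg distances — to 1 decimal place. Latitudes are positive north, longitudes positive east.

Leg 1: dist=8255.5 km, bearing=177.1°
Leg 2: dist=17617.5 km, bearing=212.2°
Leg 3: dist=10745.0 km, bearing=324.5°
Leg 4: dist=7919.1 km, bearing=325.9°
Total: 44537.1 km

Leg 1: φ1=0.7113753, φ2=-0.5833327, Δφ=-1.2947079, Δλ=0.0576325 rad; a=sin²(Δφ/2)+cosφ1·cosφ2·sin²(Δλ/2)=0.3642276833; c=2·atan2(√a, √(1-a))=1.295798720; dist=6371·c=8255.534 ≈ 8255.5 km; running total=8255.5 km
Leg 1 bearing: y=sinΔλ·cosφ2=0.04807530, x=cosφ1·sinφ2-sinφ1·cosφ2·cosΔλ=-0.96122436; θ=atan2(y, x)=177.1368° ≈ 177.1°
Leg 2: φ1=-0.5833327, φ2=0.2555930, Δφ=0.8389257, Δλ=3.3456531 rad; a=sin²(Δφ/2)+cosφ1·cosφ2·sin²(Δλ/2)=0.9650089278; c=2·atan2(√a, √(1-a))=2.765257753; dist=6371·c=17617.457 ≈ 17617.5 km; running total=25873.0 km
Leg 2 bearing: y=sinΔλ·cosφ2=-0.19606386, x=cosφ1·sinφ2-sinφ1·cosφ2·cosΔλ=-0.31084683; θ=atan2(y, x)=-147.7587° <0 so +360° → 212.2413° ≈ 212.2°
Leg 3: φ1=0.2555930, φ2=0.8526492, Δφ=0.5970562, Δλ=-2.0719955 rad; a=sin²(Δφ/2)+cosφ1·cosφ2·sin²(Δλ/2)=0.5577498366; c=2·atan2(√a, √(1-a))=1.686554351; dist=6371·c=10745.038 ≈ 10745.0 km; running total=36618.0 km
Leg 3 bearing: y=sinΔλ·cosφ2=-0.57706231, x=cosφ1·sinφ2-sinφ1·cosφ2·cosΔλ=0.80849175; θ=atan2(y, x)=-35.5174° <0 so +360° → 324.4826° ≈ 324.5°
Leg 4: φ1=0.8526492, φ2=0.8605398, Δφ=0.0078906, Δλ=-2.1899117 rad; a=sin²(Δφ/2)+cosφ1·cosφ2·sin²(Δλ/2)=0.3390156013; c=2·atan2(√a, √(1-a))=1.242988041; dist=6371·c=7919.077 ≈ 7919.1 km; running total=44537.1 km
Leg 4 bearing: y=sinΔλ·cosφ2=-0.53100668, x=cosφ1·sinφ2-sinφ1·cosφ2·cosΔλ=0.78381630; θ=atan2(y, x)=-34.1162° <0 so +360° → 325.8838° ≈ 325.9°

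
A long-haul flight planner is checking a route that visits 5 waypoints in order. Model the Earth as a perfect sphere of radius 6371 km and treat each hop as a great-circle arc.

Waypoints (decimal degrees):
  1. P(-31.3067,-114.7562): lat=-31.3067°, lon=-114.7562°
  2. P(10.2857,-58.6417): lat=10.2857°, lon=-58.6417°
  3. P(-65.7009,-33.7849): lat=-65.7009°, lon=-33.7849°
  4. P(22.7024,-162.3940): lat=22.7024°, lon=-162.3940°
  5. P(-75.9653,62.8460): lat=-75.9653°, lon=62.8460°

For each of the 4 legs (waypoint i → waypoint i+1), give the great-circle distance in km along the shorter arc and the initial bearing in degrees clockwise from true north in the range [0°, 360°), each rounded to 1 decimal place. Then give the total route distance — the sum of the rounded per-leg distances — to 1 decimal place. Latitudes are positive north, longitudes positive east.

Leg 1: dist=7552.2 km, bearing=61.8°
Leg 2: dist=8694.5 km, bearing=169.8°
Leg 3: dist=14017.3 km, bearing=243.1°
Leg 4: dist=13581.1 km, bearing=191.7°
Total: 43845.1 km

Leg 1: φ1=-0.5464050, φ2=0.1795193, Δφ=0.7259243, Δλ=0.9793828 rad; a=sin²(Δφ/2)+cosφ1·cosφ2·sin²(Δλ/2)=0.3120399000; c=2·atan2(√a, √(1-a))=1.185406715; dist=6371·c=7552.226 ≈ 7552.2 km; running total=7552.2 km
Leg 1 bearing: y=sinΔλ·cosφ2=0.81681254, x=cosφ1·sinφ2-sinφ1·cosφ2·cosΔλ=0.43760859; θ=atan2(y, x)=61.8198° ≈ 61.8°
Leg 2: φ1=0.1795193, φ2=-1.1466970, Δφ=-1.3262164, Δλ=0.4338330 rad; a=sin²(Δφ/2)+cosφ1·cosφ2·sin²(Δλ/2)=0.3976797168; c=2·atan2(√a, √(1-a))=1.364699838; dist=6371·c=8694.503 ≈ 8694.5 km; running total=16246.7 km
Leg 2 bearing: y=sinΔλ·cosφ2=0.17297478, x=cosφ1·sinφ2-sinφ1·cosφ2·cosΔλ=-0.96343239; θ=atan2(y, x)=169.8215° ≈ 169.8°
Leg 3: φ1=-1.1466970, φ2=0.3962316, Δφ=1.5429287, Δλ=-2.2446522 rad; a=sin²(Δφ/2)+cosφ1·cosφ2·sin²(Δλ/2)=0.7943183345; c=2·atan2(√a, √(1-a))=2.200167669; dist=6371·c=14017.268 ≈ 14017.3 km; running total=30264.0 km
Leg 3 bearing: y=sinΔλ·cosφ2=-0.72087835, x=cosφ1·sinφ2-sinφ1·cosφ2·cosΔλ=-0.36584324; θ=atan2(y, x)=-116.9076° <0 so +360° → 243.0924° ≈ 243.1°
Leg 4: φ1=0.3962316, φ2=-1.3258446, Δφ=-1.7220762, Δλ=3.9311796 rad; a=sin²(Δφ/2)+cosφ1·cosφ2·sin²(Δλ/2)=0.7659769960; c=2·atan2(√a, √(1-a))=2.131702798; dist=6371·c=13581.079 ≈ 13581.1 km; running total=43845.1 km
Leg 4 bearing: y=sinΔλ·cosφ2=-0.17219689, x=cosφ1·sinφ2-sinφ1·cosφ2·cosΔλ=-0.82907972; θ=atan2(y, x)=-168.2667° <0 so +360° → 191.7333° ≈ 191.7°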